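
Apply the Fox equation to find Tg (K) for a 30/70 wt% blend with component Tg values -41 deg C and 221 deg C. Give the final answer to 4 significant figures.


1/Tg = w1/Tg1 + w2/Tg2 (in Kelvin)
Tg1 = 232.15 K, Tg2 = 494.15 K
1/Tg = 0.3/232.15 + 0.7/494.15
Tg = 369.2 K


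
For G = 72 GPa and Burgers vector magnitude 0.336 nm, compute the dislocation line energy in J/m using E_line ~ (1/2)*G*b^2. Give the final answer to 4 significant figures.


E = G*b^2/2
b = 0.336 nm = 3.36e-10 m
G = 72 GPa = 7.2e+10 Pa
E = 0.5 * 7.2e+10 * (3.36e-10)^2
E = 4.064e-09 J/m


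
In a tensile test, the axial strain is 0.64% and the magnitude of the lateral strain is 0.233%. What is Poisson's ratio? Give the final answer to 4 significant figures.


nu = -epsilon_lat / epsilon_axial
Lateral strain is contraction (negative), so using magnitudes:
nu = 0.233 / 0.64
nu = 0.3641


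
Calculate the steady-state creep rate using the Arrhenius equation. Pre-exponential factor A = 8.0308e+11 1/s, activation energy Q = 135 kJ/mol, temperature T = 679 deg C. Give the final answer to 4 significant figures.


rate = A * exp(-Q / (R*T))
T = 679 + 273.15 = 952.15 K
rate = 8.0308e+11 * exp(-135e3 / (8.314 * 952.15))
rate = 31510 1/s


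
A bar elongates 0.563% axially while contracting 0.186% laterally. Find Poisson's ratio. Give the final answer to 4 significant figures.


nu = -epsilon_lat / epsilon_axial
Lateral strain is contraction (negative), so using magnitudes:
nu = 0.186 / 0.563
nu = 0.3304


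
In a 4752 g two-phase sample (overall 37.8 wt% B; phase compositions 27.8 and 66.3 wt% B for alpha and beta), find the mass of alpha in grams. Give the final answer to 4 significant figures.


f_alpha = (C_beta - C0) / (C_beta - C_alpha)
f_alpha = (66.3 - 37.8) / (66.3 - 27.8) = 0.74026
m_alpha = f_alpha * m_total = 0.74026 * 4752 = 3518 g


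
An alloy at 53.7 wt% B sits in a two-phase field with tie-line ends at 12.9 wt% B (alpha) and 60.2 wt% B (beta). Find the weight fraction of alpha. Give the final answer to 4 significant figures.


f_alpha = (C_beta - C0) / (C_beta - C_alpha)
f_alpha = (60.2 - 53.7) / (60.2 - 12.9)
f_alpha = 0.1374


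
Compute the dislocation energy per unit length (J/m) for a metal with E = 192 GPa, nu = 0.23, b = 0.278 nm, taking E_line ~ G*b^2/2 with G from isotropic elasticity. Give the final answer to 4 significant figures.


Step 1: G = E / (2*(1+nu))
G = 192 / (2*(1+0.23)) = 78.0488 GPa = 7.80488e+10 Pa
Step 2: E_line = G*b^2/2
b = 0.278 nm = 2.78e-10 m
E_line = 0.5 * 7.80488e+10 * (2.78e-10)^2 = 3.016e-09 J/m


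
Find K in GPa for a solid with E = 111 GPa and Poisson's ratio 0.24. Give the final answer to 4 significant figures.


K = E / (3*(1-2*nu))
K = 111 / (3*(1-2*0.24))
K = 71.15 GPa


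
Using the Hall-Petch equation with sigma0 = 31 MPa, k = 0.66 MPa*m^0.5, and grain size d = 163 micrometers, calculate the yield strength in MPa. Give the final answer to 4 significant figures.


sigma_y = sigma0 + k / sqrt(d)
d = 163 um = 1.63e-04 m
sigma_y = 31 + 0.66 / sqrt(1.63e-04)
sigma_y = 82.7 MPa


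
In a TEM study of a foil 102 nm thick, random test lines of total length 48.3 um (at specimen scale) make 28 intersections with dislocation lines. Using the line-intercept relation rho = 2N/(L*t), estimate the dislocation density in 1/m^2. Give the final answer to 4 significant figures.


rho = 2N / (L * t)
L = 48.3 um = 4.83e-05 m, t = 102 nm = 1.02e-07 m
rho = 2 * 28 / (4.83e-05 * 1.02e-07)
rho = 1.137e+13 1/m^2


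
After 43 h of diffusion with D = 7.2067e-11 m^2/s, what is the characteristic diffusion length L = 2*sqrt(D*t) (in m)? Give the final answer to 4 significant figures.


t = 43 hr = 154800 s
Diffusion length = 2*sqrt(D*t)
= 2*sqrt(7.2067e-11 * 154800)
= 6.68e-03 m


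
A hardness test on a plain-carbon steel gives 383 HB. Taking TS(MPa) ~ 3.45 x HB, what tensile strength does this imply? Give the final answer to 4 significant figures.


TS (MPa) = 3.45 * HB
TS = 3.45 * 383
TS = 1321 MPa


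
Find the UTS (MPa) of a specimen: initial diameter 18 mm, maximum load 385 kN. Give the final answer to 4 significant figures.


A0 = pi*(d/2)^2 = pi*(18/2)^2 = 254.469 mm^2
UTS = F_max / A0 = 385*1000 / 254.469
UTS = 1513 MPa


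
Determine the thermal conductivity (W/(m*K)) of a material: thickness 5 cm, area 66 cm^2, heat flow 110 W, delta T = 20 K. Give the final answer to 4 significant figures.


k = Q*L / (A*dT)
L = 0.05 m, A = 6.6e-03 m^2
k = 110 * 0.05 / (6.6e-03 * 20)
k = 41.67 W/(m*K)


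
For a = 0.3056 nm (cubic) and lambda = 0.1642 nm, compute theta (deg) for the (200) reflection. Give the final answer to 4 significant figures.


d = a / sqrt(h^2+k^2+l^2)
d = 0.3056 / sqrt(4) = 0.1528 nm
lambda = 2*d*sin(theta)  =>  sin(theta) = lambda / (2*d)
sin(theta) = 0.1642 / (2 * 0.1528) = 0.537304
theta = 32.5 deg


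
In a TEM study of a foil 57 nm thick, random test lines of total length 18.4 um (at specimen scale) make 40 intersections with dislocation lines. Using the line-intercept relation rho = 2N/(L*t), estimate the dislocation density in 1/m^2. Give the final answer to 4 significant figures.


rho = 2N / (L * t)
L = 18.4 um = 1.84e-05 m, t = 57 nm = 5.7e-08 m
rho = 2 * 40 / (1.84e-05 * 5.7e-08)
rho = 7.628e+13 1/m^2


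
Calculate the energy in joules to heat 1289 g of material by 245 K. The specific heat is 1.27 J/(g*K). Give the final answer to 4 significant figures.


Q = m * cp * dT
Q = 1289 * 1.27 * 245
Q = 401100 J


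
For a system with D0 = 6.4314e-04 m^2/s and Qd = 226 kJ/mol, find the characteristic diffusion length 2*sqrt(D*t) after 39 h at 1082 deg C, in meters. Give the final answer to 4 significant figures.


Step 1: D = D0 * exp(-Qd/(R*T))
T = 1355.15 K
D = 6.4314e-04 * exp(-226e3 / (8.314 * 1355.15)) = 1.24956e-12 m^2/s
Step 2: L = 2*sqrt(D*t)
t = 39 h = 140400 s
L = 2*sqrt(1.24956e-12 * 140400) = 8.377e-04 m


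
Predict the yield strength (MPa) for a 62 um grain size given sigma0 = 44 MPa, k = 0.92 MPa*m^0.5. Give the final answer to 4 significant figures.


sigma_y = sigma0 + k / sqrt(d)
d = 62 um = 6.2e-05 m
sigma_y = 44 + 0.92 / sqrt(6.2e-05)
sigma_y = 160.8 MPa


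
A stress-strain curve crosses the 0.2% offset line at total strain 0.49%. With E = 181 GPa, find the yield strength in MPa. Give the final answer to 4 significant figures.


Offset strain = 0.002
Elastic strain at yield = total_strain - offset = 4.9e-03 - 0.002 = 2.9e-03
sigma_y = E * elastic_strain = 181000 * 2.9e-03
sigma_y = 524.9 MPa


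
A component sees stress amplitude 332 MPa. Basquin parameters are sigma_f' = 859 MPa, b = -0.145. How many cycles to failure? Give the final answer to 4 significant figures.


sigma_a = sigma_f' * (2*Nf)^b
2*Nf = (sigma_a / sigma_f')^(1/b)
2*Nf = (332 / 859)^(1/-0.145)
2*Nf = 703.52
Nf = 351.8 cycles


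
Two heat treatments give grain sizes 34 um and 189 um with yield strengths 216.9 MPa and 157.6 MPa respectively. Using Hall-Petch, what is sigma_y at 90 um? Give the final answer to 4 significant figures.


sigma_y = sigma0 + k / sqrt(d)
1/sqrt(d1) = 1/sqrt(3.4e-05) = 171.499;  1/sqrt(d2) = 72.7393
k = (sigma1 - sigma2) / (1/sqrt(d1) - 1/sqrt(d2)) = (216.9 - 157.6) / (171.499 - 72.7393) = 0.60045 MPa*m^0.5
sigma0 = sigma1 - k/sqrt(d1) = 216.9 - 0.60045*171.499 = 113.924 MPa
sigma_y(d3) = 113.924 + 0.60045 / sqrt(9e-05) = 177.2 MPa


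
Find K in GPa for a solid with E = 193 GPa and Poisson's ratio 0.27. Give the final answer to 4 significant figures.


K = E / (3*(1-2*nu))
K = 193 / (3*(1-2*0.27))
K = 139.9 GPa


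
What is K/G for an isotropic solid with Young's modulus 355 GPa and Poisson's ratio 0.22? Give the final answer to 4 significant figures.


G = E / (2*(1+nu))
G = 355 / (2*(1+0.22)) = 145.492 GPa
K = E / (3*(1-2*nu))
K = 355 / (3*(1-2*0.22)) = 211.31 GPa
K/G = 211.31 / 145.492 = 1.452


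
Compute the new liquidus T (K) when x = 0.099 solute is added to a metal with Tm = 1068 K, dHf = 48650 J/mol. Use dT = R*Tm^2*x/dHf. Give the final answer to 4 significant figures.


dT = R*Tm^2*x / dHf
dT = 8.314 * 1068^2 * 0.099 / 48650
dT = 19.2977 K
T_new = 1068 - 19.2977 = 1049 K


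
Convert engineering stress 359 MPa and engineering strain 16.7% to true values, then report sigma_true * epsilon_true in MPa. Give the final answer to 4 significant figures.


sigma_true = sigma_eng * (1 + epsilon_eng)
sigma_true = 359 * (1 + 0.167) = 418.953 MPa
epsilon_true = ln(1 + epsilon_eng)
epsilon_true = ln(1 + 0.167) = 0.154436
sigma_true * epsilon_true = 418.953 * 0.154436 = 64.7 MPa


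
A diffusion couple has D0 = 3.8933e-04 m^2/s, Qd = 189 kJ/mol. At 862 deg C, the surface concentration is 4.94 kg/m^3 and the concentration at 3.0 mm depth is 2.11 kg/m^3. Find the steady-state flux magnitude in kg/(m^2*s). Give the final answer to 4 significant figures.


Step 1: D = D0 * exp(-Qd/(R*T))
T = 862 + 273.15 = 1135.15 K
D = 3.8933e-04 * exp(-189e3 / (8.314 * 1135.15)) = 7.81718e-13 m^2/s
Step 2: J = D * (C1 - C2) / dx
J = 7.81718e-13 * (4.94 - 2.11) / 3e-03
J = 7.374e-10 kg/(m^2*s)


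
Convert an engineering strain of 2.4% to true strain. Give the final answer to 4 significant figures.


epsilon_true = ln(1 + epsilon_eng)
epsilon_true = ln(1 + 0.024)
epsilon_true = 0.02372


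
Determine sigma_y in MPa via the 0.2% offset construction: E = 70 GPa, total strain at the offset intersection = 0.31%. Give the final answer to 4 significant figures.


Offset strain = 0.002
Elastic strain at yield = total_strain - offset = 3.1e-03 - 0.002 = 1.1e-03
sigma_y = E * elastic_strain = 70000 * 1.1e-03
sigma_y = 77 MPa


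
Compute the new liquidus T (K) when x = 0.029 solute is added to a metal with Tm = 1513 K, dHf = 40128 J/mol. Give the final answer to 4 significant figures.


dT = R*Tm^2*x / dHf
dT = 8.314 * 1513^2 * 0.029 / 40128
dT = 13.7543 K
T_new = 1513 - 13.7543 = 1499 K


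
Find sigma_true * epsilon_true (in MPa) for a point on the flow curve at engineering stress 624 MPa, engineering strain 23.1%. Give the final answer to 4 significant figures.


sigma_true = sigma_eng * (1 + epsilon_eng)
sigma_true = 624 * (1 + 0.231) = 768.144 MPa
epsilon_true = ln(1 + epsilon_eng)
epsilon_true = ln(1 + 0.231) = 0.207827
sigma_true * epsilon_true = 768.144 * 0.207827 = 159.6 MPa


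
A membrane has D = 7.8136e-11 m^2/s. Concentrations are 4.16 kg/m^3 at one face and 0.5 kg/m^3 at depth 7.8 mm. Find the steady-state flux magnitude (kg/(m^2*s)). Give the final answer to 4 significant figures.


J = -D * (dC/dx) = D * (C1 - C2) / dx
J = 7.8136e-11 * (4.16 - 0.5) / 7.8e-03
J = 3.666e-08 kg/(m^2*s)


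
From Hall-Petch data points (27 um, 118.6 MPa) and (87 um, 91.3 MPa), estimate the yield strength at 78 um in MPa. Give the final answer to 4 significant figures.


sigma_y = sigma0 + k / sqrt(d)
1/sqrt(d1) = 1/sqrt(2.7e-05) = 192.45;  1/sqrt(d2) = 107.211
k = (sigma1 - sigma2) / (1/sqrt(d1) - 1/sqrt(d2)) = (118.6 - 91.3) / (192.45 - 107.211) = 0.320277 MPa*m^0.5
sigma0 = sigma1 - k/sqrt(d1) = 118.6 - 0.320277*192.45 = 56.9628 MPa
sigma_y(d3) = 56.9628 + 0.320277 / sqrt(7.8e-05) = 93.23 MPa


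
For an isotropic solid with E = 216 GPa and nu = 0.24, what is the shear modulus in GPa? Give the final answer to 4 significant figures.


G = E / (2*(1+nu))
G = 216 / (2*(1+0.24))
G = 87.1 GPa


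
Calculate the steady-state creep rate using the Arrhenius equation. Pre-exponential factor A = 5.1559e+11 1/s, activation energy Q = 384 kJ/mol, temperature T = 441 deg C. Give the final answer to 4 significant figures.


rate = A * exp(-Q / (R*T))
T = 441 + 273.15 = 714.15 K
rate = 5.1559e+11 * exp(-384e3 / (8.314 * 714.15))
rate = 4.213e-17 1/s


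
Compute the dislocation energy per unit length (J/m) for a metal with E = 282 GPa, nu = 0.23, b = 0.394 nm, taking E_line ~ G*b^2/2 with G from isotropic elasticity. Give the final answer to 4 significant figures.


Step 1: G = E / (2*(1+nu))
G = 282 / (2*(1+0.23)) = 114.634 GPa = 1.14634e+11 Pa
Step 2: E_line = G*b^2/2
b = 0.394 nm = 3.94e-10 m
E_line = 0.5 * 1.14634e+11 * (3.94e-10)^2 = 8.898e-09 J/m


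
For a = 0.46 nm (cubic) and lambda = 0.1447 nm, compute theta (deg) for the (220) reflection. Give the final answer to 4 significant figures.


d = a / sqrt(h^2+k^2+l^2)
d = 0.46 / sqrt(8) = 0.162635 nm
lambda = 2*d*sin(theta)  =>  sin(theta) = lambda / (2*d)
sin(theta) = 0.1447 / (2 * 0.162635) = 0.444862
theta = 26.41 deg


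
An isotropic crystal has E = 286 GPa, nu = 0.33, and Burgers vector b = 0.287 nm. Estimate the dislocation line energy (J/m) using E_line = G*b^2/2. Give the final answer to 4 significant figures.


Step 1: G = E / (2*(1+nu))
G = 286 / (2*(1+0.33)) = 107.519 GPa = 1.07519e+11 Pa
Step 2: E_line = G*b^2/2
b = 0.287 nm = 2.87e-10 m
E_line = 0.5 * 1.07519e+11 * (2.87e-10)^2 = 4.428e-09 J/m


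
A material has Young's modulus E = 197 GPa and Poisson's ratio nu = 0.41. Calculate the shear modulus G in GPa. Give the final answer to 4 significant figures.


G = E / (2*(1+nu))
G = 197 / (2*(1+0.41))
G = 69.86 GPa


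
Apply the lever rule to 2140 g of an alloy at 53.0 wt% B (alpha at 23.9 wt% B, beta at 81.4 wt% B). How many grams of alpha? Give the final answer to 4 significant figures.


f_alpha = (C_beta - C0) / (C_beta - C_alpha)
f_alpha = (81.4 - 53.0) / (81.4 - 23.9) = 0.493913
m_alpha = f_alpha * m_total = 0.493913 * 2140 = 1057 g


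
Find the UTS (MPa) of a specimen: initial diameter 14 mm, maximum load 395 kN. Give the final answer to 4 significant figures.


A0 = pi*(d/2)^2 = pi*(14/2)^2 = 153.938 mm^2
UTS = F_max / A0 = 395*1000 / 153.938
UTS = 2566 MPa


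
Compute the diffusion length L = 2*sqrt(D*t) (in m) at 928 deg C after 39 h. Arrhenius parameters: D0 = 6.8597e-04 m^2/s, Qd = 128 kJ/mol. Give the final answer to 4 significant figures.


Step 1: D = D0 * exp(-Qd/(R*T))
T = 1201.15 K
D = 6.8597e-04 * exp(-128e3 / (8.314 * 1201.15)) = 1.86099e-09 m^2/s
Step 2: L = 2*sqrt(D*t)
t = 39 h = 140400 s
L = 2*sqrt(1.86099e-09 * 140400) = 0.03233 m


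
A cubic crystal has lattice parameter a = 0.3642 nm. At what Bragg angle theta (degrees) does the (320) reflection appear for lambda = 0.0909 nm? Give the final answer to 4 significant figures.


d = a / sqrt(h^2+k^2+l^2)
d = 0.3642 / sqrt(13) = 0.101011 nm
lambda = 2*d*sin(theta)  =>  sin(theta) = lambda / (2*d)
sin(theta) = 0.0909 / (2 * 0.101011) = 0.449951
theta = 26.74 deg


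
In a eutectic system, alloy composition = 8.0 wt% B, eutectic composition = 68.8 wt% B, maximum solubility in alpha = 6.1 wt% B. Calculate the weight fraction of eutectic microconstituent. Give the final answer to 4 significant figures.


f_primary = (C_e - C0) / (C_e - C_alpha_max)
f_primary = (68.8 - 8.0) / (68.8 - 6.1)
f_primary = 0.969697
f_eutectic = 1 - 0.969697 = 0.0303


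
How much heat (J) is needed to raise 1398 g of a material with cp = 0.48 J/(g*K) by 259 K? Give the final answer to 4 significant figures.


Q = m * cp * dT
Q = 1398 * 0.48 * 259
Q = 173800 J


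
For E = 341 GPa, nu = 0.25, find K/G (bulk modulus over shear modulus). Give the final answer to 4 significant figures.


G = E / (2*(1+nu))
G = 341 / (2*(1+0.25)) = 136.4 GPa
K = E / (3*(1-2*nu))
K = 341 / (3*(1-2*0.25)) = 227.333 GPa
K/G = 227.333 / 136.4 = 1.667


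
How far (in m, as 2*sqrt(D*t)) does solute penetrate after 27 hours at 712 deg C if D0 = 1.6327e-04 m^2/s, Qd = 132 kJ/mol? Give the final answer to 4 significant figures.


Step 1: D = D0 * exp(-Qd/(R*T))
T = 985.15 K
D = 1.6327e-04 * exp(-132e3 / (8.314 * 985.15)) = 1.63586e-11 m^2/s
Step 2: L = 2*sqrt(D*t)
t = 27 h = 97200 s
L = 2*sqrt(1.63586e-11 * 97200) = 2.522e-03 m


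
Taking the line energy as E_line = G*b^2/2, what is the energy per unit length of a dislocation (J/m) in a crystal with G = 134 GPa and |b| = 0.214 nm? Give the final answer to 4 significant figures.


E = G*b^2/2
b = 0.214 nm = 2.14e-10 m
G = 134 GPa = 1.34e+11 Pa
E = 0.5 * 1.34e+11 * (2.14e-10)^2
E = 3.068e-09 J/m


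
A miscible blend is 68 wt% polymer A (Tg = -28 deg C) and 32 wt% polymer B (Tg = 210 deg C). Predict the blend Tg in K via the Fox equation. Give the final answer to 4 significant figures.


1/Tg = w1/Tg1 + w2/Tg2 (in Kelvin)
Tg1 = 245.15 K, Tg2 = 483.15 K
1/Tg = 0.68/245.15 + 0.32/483.15
Tg = 291 K


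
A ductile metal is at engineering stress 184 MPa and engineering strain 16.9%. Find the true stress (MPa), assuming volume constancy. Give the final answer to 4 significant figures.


sigma_true = sigma_eng * (1 + epsilon_eng)
sigma_true = 184 * (1 + 0.169)
sigma_true = 215.1 MPa


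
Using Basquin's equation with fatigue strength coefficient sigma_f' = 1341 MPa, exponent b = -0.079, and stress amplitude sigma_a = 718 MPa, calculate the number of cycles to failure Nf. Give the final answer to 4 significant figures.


sigma_a = sigma_f' * (2*Nf)^b
2*Nf = (sigma_a / sigma_f')^(1/b)
2*Nf = (718 / 1341)^(1/-0.079)
2*Nf = 2717.89
Nf = 1359 cycles


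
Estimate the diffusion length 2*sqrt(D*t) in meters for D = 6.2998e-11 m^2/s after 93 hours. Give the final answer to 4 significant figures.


t = 93 hr = 334800 s
Diffusion length = 2*sqrt(D*t)
= 2*sqrt(6.2998e-11 * 334800)
= 9.185e-03 m


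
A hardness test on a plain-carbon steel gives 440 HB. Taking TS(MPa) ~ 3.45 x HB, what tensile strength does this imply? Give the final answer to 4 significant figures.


TS (MPa) = 3.45 * HB
TS = 3.45 * 440
TS = 1518 MPa


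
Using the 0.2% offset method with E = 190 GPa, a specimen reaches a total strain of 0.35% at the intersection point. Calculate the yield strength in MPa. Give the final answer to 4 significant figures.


Offset strain = 0.002
Elastic strain at yield = total_strain - offset = 3.5e-03 - 0.002 = 1.5e-03
sigma_y = E * elastic_strain = 190000 * 1.5e-03
sigma_y = 285 MPa


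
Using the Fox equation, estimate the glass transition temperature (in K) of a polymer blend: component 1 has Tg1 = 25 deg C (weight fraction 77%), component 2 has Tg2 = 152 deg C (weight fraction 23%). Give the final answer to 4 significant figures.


1/Tg = w1/Tg1 + w2/Tg2 (in Kelvin)
Tg1 = 298.15 K, Tg2 = 425.15 K
1/Tg = 0.77/298.15 + 0.23/425.15
Tg = 320.1 K


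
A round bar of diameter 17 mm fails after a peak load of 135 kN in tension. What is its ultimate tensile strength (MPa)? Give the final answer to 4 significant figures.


A0 = pi*(d/2)^2 = pi*(17/2)^2 = 226.98 mm^2
UTS = F_max / A0 = 135*1000 / 226.98
UTS = 594.8 MPa


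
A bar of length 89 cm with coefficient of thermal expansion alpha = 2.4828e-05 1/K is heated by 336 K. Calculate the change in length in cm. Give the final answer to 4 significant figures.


dL = L0 * alpha * dT
dL = 89 * 2.4828e-05 * 336
dL = 0.7425 cm


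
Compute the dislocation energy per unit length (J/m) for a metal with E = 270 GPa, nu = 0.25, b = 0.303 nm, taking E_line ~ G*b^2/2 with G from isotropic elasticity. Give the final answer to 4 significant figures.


Step 1: G = E / (2*(1+nu))
G = 270 / (2*(1+0.25)) = 108 GPa = 1.08e+11 Pa
Step 2: E_line = G*b^2/2
b = 0.303 nm = 3.03e-10 m
E_line = 0.5 * 1.08e+11 * (3.03e-10)^2 = 4.958e-09 J/m


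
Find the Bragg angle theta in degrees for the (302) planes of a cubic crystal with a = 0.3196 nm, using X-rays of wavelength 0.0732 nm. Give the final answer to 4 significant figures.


d = a / sqrt(h^2+k^2+l^2)
d = 0.3196 / sqrt(13) = 0.0886411 nm
lambda = 2*d*sin(theta)  =>  sin(theta) = lambda / (2*d)
sin(theta) = 0.0732 / (2 * 0.0886411) = 0.412901
theta = 24.39 deg


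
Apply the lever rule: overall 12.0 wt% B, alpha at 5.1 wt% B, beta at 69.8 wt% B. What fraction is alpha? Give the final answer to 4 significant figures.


f_alpha = (C_beta - C0) / (C_beta - C_alpha)
f_alpha = (69.8 - 12.0) / (69.8 - 5.1)
f_alpha = 0.8934


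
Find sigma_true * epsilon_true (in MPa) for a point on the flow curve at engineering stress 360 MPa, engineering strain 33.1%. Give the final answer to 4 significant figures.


sigma_true = sigma_eng * (1 + epsilon_eng)
sigma_true = 360 * (1 + 0.331) = 479.16 MPa
epsilon_true = ln(1 + epsilon_eng)
epsilon_true = ln(1 + 0.331) = 0.285931
sigma_true * epsilon_true = 479.16 * 0.285931 = 137 MPa


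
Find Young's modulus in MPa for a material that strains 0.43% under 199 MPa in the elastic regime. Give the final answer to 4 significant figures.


E = sigma / epsilon
epsilon = 0.43% = 4.3e-03
E = 199 / 4.3e-03
E = 46280 MPa


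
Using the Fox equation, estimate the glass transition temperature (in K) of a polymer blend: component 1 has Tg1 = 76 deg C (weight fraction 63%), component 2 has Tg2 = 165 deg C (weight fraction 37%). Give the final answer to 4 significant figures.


1/Tg = w1/Tg1 + w2/Tg2 (in Kelvin)
Tg1 = 349.15 K, Tg2 = 438.15 K
1/Tg = 0.63/349.15 + 0.37/438.15
Tg = 377.5 K


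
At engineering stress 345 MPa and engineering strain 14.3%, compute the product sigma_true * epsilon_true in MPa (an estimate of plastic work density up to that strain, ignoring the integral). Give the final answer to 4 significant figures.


sigma_true = sigma_eng * (1 + epsilon_eng)
sigma_true = 345 * (1 + 0.143) = 394.335 MPa
epsilon_true = ln(1 + epsilon_eng)
epsilon_true = ln(1 + 0.143) = 0.133656
sigma_true * epsilon_true = 394.335 * 0.133656 = 52.71 MPa


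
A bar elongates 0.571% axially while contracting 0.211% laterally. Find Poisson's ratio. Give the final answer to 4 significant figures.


nu = -epsilon_lat / epsilon_axial
Lateral strain is contraction (negative), so using magnitudes:
nu = 0.211 / 0.571
nu = 0.3695


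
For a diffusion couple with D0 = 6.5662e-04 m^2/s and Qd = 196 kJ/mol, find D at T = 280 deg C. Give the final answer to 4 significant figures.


D = D0 * exp(-Qd / (R*T))
T = 553.15 K
D = 6.5662e-04 * exp(-196e3 / (8.314 * 553.15))
D = 2.033e-22 m^2/s


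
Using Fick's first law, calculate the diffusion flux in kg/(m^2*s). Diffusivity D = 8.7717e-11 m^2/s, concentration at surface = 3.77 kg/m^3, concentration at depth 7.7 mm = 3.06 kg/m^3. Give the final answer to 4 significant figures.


J = -D * (dC/dx) = D * (C1 - C2) / dx
J = 8.7717e-11 * (3.77 - 3.06) / 7.7e-03
J = 8.088e-09 kg/(m^2*s)


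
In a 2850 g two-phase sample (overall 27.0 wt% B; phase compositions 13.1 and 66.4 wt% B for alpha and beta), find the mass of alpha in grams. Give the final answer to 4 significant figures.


f_alpha = (C_beta - C0) / (C_beta - C_alpha)
f_alpha = (66.4 - 27.0) / (66.4 - 13.1) = 0.739212
m_alpha = f_alpha * m_total = 0.739212 * 2850 = 2107 g


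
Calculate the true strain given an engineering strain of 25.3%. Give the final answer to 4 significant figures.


epsilon_true = ln(1 + epsilon_eng)
epsilon_true = ln(1 + 0.253)
epsilon_true = 0.2255


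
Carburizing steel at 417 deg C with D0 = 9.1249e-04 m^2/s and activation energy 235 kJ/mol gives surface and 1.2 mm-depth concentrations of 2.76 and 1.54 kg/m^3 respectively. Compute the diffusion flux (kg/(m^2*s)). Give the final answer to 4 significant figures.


Step 1: D = D0 * exp(-Qd/(R*T))
T = 417 + 273.15 = 690.15 K
D = 9.1249e-04 * exp(-235e3 / (8.314 * 690.15)) = 1.49071e-21 m^2/s
Step 2: J = D * (C1 - C2) / dx
J = 1.49071e-21 * (2.76 - 1.54) / 1.2e-03
J = 1.516e-18 kg/(m^2*s)


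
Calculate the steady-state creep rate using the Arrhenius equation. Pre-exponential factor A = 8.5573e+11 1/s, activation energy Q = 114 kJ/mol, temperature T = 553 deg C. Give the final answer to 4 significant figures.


rate = A * exp(-Q / (R*T))
T = 553 + 273.15 = 826.15 K
rate = 8.5573e+11 * exp(-114e3 / (8.314 * 826.15))
rate = 53000 1/s


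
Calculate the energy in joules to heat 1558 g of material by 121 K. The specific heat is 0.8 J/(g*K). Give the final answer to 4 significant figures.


Q = m * cp * dT
Q = 1558 * 0.8 * 121
Q = 150800 J


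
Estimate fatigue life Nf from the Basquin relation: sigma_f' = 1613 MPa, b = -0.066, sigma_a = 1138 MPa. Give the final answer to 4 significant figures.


sigma_a = sigma_f' * (2*Nf)^b
2*Nf = (sigma_a / sigma_f')^(1/b)
2*Nf = (1138 / 1613)^(1/-0.066)
2*Nf = 197.394
Nf = 98.7 cycles


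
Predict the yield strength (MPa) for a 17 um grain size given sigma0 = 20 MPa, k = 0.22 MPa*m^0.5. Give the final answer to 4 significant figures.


sigma_y = sigma0 + k / sqrt(d)
d = 17 um = 1.7e-05 m
sigma_y = 20 + 0.22 / sqrt(1.7e-05)
sigma_y = 73.36 MPa


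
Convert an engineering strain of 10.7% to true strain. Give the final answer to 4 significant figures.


epsilon_true = ln(1 + epsilon_eng)
epsilon_true = ln(1 + 0.107)
epsilon_true = 0.1017


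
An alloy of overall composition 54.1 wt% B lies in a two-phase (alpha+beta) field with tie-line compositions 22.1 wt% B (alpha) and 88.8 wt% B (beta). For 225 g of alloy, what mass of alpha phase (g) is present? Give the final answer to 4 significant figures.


f_alpha = (C_beta - C0) / (C_beta - C_alpha)
f_alpha = (88.8 - 54.1) / (88.8 - 22.1) = 0.52024
m_alpha = f_alpha * m_total = 0.52024 * 225 = 117.1 g


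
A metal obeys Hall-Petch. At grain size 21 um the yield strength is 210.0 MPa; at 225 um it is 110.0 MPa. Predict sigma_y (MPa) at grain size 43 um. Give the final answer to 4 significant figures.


sigma_y = sigma0 + k / sqrt(d)
1/sqrt(d1) = 1/sqrt(2.1e-05) = 218.218;  1/sqrt(d2) = 66.6667
k = (sigma1 - sigma2) / (1/sqrt(d1) - 1/sqrt(d2)) = (210.0 - 110.0) / (218.218 - 66.6667) = 0.659843 MPa*m^0.5
sigma0 = sigma1 - k/sqrt(d1) = 210.0 - 0.659843*218.218 = 66.0105 MPa
sigma_y(d3) = 66.0105 + 0.659843 / sqrt(4.3e-05) = 166.6 MPa


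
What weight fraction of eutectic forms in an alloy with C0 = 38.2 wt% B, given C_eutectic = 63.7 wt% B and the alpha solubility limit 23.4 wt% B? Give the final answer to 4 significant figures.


f_primary = (C_e - C0) / (C_e - C_alpha_max)
f_primary = (63.7 - 38.2) / (63.7 - 23.4)
f_primary = 0.632754
f_eutectic = 1 - 0.632754 = 0.3672


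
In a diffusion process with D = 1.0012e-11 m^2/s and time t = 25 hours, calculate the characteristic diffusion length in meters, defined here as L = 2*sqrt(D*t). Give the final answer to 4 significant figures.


t = 25 hr = 90000 s
Diffusion length = 2*sqrt(D*t)
= 2*sqrt(1.0012e-11 * 90000)
= 1.899e-03 m


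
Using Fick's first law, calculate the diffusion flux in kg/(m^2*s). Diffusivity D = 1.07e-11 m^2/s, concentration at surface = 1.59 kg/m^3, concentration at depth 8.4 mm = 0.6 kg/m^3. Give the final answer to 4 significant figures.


J = -D * (dC/dx) = D * (C1 - C2) / dx
J = 1.07e-11 * (1.59 - 0.6) / 8.4e-03
J = 1.261e-09 kg/(m^2*s)


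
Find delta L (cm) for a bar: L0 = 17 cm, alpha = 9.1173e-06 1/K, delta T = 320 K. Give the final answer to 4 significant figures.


dL = L0 * alpha * dT
dL = 17 * 9.1173e-06 * 320
dL = 0.0496 cm


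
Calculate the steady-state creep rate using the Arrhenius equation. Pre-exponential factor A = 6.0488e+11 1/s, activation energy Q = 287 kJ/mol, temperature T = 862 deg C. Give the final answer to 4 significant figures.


rate = A * exp(-Q / (R*T))
T = 862 + 273.15 = 1135.15 K
rate = 6.0488e+11 * exp(-287e3 / (8.314 * 1135.15))
rate = 0.03756 1/s


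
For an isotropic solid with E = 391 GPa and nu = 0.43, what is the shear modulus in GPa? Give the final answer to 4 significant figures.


G = E / (2*(1+nu))
G = 391 / (2*(1+0.43))
G = 136.7 GPa


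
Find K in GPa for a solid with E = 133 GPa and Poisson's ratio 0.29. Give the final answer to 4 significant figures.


K = E / (3*(1-2*nu))
K = 133 / (3*(1-2*0.29))
K = 105.6 GPa


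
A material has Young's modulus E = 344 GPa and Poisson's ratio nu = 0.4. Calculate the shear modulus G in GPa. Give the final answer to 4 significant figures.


G = E / (2*(1+nu))
G = 344 / (2*(1+0.4))
G = 122.9 GPa


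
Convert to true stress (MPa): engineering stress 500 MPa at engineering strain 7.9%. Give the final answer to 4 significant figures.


sigma_true = sigma_eng * (1 + epsilon_eng)
sigma_true = 500 * (1 + 0.079)
sigma_true = 539.5 MPa


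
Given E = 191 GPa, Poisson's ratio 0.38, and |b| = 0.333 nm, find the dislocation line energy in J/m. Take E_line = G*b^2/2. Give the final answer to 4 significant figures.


Step 1: G = E / (2*(1+nu))
G = 191 / (2*(1+0.38)) = 69.2029 GPa = 6.92029e+10 Pa
Step 2: E_line = G*b^2/2
b = 0.333 nm = 3.33e-10 m
E_line = 0.5 * 6.92029e+10 * (3.33e-10)^2 = 3.837e-09 J/m


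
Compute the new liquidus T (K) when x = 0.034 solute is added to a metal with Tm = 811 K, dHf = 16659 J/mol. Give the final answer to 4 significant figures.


dT = R*Tm^2*x / dHf
dT = 8.314 * 811^2 * 0.034 / 16659
dT = 11.1605 K
T_new = 811 - 11.1605 = 799.8 K


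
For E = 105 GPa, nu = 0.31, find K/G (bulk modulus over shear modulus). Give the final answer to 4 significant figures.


G = E / (2*(1+nu))
G = 105 / (2*(1+0.31)) = 40.0763 GPa
K = E / (3*(1-2*nu))
K = 105 / (3*(1-2*0.31)) = 92.1053 GPa
K/G = 92.1053 / 40.0763 = 2.298


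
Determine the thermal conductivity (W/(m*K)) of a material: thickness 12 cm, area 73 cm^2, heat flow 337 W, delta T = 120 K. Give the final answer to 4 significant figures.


k = Q*L / (A*dT)
L = 0.12 m, A = 7.3e-03 m^2
k = 337 * 0.12 / (7.3e-03 * 120)
k = 46.16 W/(m*K)


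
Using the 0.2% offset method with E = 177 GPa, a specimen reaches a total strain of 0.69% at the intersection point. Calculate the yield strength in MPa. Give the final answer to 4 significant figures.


Offset strain = 0.002
Elastic strain at yield = total_strain - offset = 6.9e-03 - 0.002 = 4.9e-03
sigma_y = E * elastic_strain = 177000 * 4.9e-03
sigma_y = 867.3 MPa


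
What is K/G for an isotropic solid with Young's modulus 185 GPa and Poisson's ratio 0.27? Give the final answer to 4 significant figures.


G = E / (2*(1+nu))
G = 185 / (2*(1+0.27)) = 72.8346 GPa
K = E / (3*(1-2*nu))
K = 185 / (3*(1-2*0.27)) = 134.058 GPa
K/G = 134.058 / 72.8346 = 1.841


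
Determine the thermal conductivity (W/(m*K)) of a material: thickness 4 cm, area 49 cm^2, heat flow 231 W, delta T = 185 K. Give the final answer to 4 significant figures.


k = Q*L / (A*dT)
L = 0.04 m, A = 4.9e-03 m^2
k = 231 * 0.04 / (4.9e-03 * 185)
k = 10.19 W/(m*K)


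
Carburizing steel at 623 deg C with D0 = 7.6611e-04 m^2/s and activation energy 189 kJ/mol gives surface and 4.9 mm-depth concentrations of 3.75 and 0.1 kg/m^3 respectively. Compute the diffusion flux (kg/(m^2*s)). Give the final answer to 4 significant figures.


Step 1: D = D0 * exp(-Qd/(R*T))
T = 623 + 273.15 = 896.15 K
D = 7.6611e-04 * exp(-189e3 / (8.314 * 896.15)) = 7.37044e-15 m^2/s
Step 2: J = D * (C1 - C2) / dx
J = 7.37044e-15 * (3.75 - 0.1) / 4.9e-03
J = 5.49e-12 kg/(m^2*s)


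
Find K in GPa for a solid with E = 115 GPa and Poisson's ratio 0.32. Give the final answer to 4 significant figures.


K = E / (3*(1-2*nu))
K = 115 / (3*(1-2*0.32))
K = 106.5 GPa


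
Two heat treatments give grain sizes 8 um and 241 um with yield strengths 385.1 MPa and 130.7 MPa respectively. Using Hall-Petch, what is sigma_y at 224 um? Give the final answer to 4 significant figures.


sigma_y = sigma0 + k / sqrt(d)
1/sqrt(d1) = 1/sqrt(8e-06) = 353.553;  1/sqrt(d2) = 64.4157
k = (sigma1 - sigma2) / (1/sqrt(d1) - 1/sqrt(d2)) = (385.1 - 130.7) / (353.553 - 64.4157) = 0.879858 MPa*m^0.5
sigma0 = sigma1 - k/sqrt(d1) = 385.1 - 0.879858*353.553 = 74.0234 MPa
sigma_y(d3) = 74.0234 + 0.879858 / sqrt(2.24e-04) = 132.8 MPa


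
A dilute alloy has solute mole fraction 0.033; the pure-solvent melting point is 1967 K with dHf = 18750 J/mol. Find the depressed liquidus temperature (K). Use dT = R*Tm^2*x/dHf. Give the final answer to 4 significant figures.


dT = R*Tm^2*x / dHf
dT = 8.314 * 1967^2 * 0.033 / 18750
dT = 56.615 K
T_new = 1967 - 56.615 = 1910 K


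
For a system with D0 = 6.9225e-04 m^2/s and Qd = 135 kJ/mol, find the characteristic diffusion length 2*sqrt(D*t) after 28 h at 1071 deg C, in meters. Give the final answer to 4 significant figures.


Step 1: D = D0 * exp(-Qd/(R*T))
T = 1344.15 K
D = 6.9225e-04 * exp(-135e3 / (8.314 * 1344.15)) = 3.92533e-09 m^2/s
Step 2: L = 2*sqrt(D*t)
t = 28 h = 100800 s
L = 2*sqrt(3.92533e-09 * 100800) = 0.03978 m


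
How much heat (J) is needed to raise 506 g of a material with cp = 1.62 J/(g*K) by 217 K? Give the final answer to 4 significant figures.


Q = m * cp * dT
Q = 506 * 1.62 * 217
Q = 177900 J


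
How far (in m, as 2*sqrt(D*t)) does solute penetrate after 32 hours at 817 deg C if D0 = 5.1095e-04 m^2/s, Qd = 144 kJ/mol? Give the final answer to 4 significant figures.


Step 1: D = D0 * exp(-Qd/(R*T))
T = 1090.15 K
D = 5.1095e-04 * exp(-144e3 / (8.314 * 1090.15)) = 6.43214e-11 m^2/s
Step 2: L = 2*sqrt(D*t)
t = 32 h = 115200 s
L = 2*sqrt(6.43214e-11 * 115200) = 5.444e-03 m


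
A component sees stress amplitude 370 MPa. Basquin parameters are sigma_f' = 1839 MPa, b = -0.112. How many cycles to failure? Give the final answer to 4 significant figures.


sigma_a = sigma_f' * (2*Nf)^b
2*Nf = (sigma_a / sigma_f')^(1/b)
2*Nf = (370 / 1839)^(1/-0.112)
2*Nf = 1.65074e+06
Nf = 825400 cycles


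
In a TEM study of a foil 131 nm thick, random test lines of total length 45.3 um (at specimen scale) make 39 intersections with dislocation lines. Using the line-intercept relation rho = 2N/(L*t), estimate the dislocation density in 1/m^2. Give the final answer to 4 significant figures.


rho = 2N / (L * t)
L = 45.3 um = 4.53e-05 m, t = 131 nm = 1.31e-07 m
rho = 2 * 39 / (4.53e-05 * 1.31e-07)
rho = 1.314e+13 1/m^2


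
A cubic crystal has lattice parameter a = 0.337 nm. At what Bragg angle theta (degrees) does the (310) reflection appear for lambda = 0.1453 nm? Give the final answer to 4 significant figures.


d = a / sqrt(h^2+k^2+l^2)
d = 0.337 / sqrt(10) = 0.106569 nm
lambda = 2*d*sin(theta)  =>  sin(theta) = lambda / (2*d)
sin(theta) = 0.1453 / (2 * 0.106569) = 0.68172
theta = 42.98 deg


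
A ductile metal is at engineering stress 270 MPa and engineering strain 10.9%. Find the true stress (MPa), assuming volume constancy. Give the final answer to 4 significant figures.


sigma_true = sigma_eng * (1 + epsilon_eng)
sigma_true = 270 * (1 + 0.109)
sigma_true = 299.4 MPa


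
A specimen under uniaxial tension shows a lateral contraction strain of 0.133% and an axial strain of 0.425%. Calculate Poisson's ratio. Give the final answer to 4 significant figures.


nu = -epsilon_lat / epsilon_axial
Lateral strain is contraction (negative), so using magnitudes:
nu = 0.133 / 0.425
nu = 0.3129


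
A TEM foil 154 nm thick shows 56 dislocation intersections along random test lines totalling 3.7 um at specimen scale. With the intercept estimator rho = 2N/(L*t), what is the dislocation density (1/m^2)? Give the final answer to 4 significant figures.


rho = 2N / (L * t)
L = 3.7 um = 3.7e-06 m, t = 154 nm = 1.54e-07 m
rho = 2 * 56 / (3.7e-06 * 1.54e-07)
rho = 1.966e+14 1/m^2


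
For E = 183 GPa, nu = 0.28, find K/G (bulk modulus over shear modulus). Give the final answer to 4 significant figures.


G = E / (2*(1+nu))
G = 183 / (2*(1+0.28)) = 71.4844 GPa
K = E / (3*(1-2*nu))
K = 183 / (3*(1-2*0.28)) = 138.636 GPa
K/G = 138.636 / 71.4844 = 1.939


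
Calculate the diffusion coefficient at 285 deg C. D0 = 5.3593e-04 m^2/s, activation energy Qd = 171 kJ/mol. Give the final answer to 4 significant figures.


D = D0 * exp(-Qd / (R*T))
T = 558.15 K
D = 5.3593e-04 * exp(-171e3 / (8.314 * 558.15))
D = 5.314e-20 m^2/s


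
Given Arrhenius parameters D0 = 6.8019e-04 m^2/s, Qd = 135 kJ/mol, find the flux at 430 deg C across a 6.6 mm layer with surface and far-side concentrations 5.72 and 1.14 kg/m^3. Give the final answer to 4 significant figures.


Step 1: D = D0 * exp(-Qd/(R*T))
T = 430 + 273.15 = 703.15 K
D = 6.8019e-04 * exp(-135e3 / (8.314 * 703.15)) = 6.36171e-14 m^2/s
Step 2: J = D * (C1 - C2) / dx
J = 6.36171e-14 * (5.72 - 1.14) / 6.6e-03
J = 4.415e-11 kg/(m^2*s)


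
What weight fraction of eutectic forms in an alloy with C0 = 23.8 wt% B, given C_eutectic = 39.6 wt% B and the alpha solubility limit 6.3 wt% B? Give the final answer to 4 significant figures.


f_primary = (C_e - C0) / (C_e - C_alpha_max)
f_primary = (39.6 - 23.8) / (39.6 - 6.3)
f_primary = 0.474474
f_eutectic = 1 - 0.474474 = 0.5255


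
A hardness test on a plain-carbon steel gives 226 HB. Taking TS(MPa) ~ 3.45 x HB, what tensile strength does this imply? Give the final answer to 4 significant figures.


TS (MPa) = 3.45 * HB
TS = 3.45 * 226
TS = 779.7 MPa


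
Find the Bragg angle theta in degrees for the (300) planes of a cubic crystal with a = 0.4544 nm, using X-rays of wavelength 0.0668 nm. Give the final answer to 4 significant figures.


d = a / sqrt(h^2+k^2+l^2)
d = 0.4544 / sqrt(9) = 0.151467 nm
lambda = 2*d*sin(theta)  =>  sin(theta) = lambda / (2*d)
sin(theta) = 0.0668 / (2 * 0.151467) = 0.220511
theta = 12.74 deg


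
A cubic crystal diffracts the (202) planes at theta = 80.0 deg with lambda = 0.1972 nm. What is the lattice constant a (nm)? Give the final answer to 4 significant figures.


d = lambda / (2*sin(theta))
d = 0.1972 / (2*sin(80.0 deg))
d = 0.100121 nm
a = d * sqrt(h^2+k^2+l^2) = 0.100121 * sqrt(8)
a = 0.2832 nm


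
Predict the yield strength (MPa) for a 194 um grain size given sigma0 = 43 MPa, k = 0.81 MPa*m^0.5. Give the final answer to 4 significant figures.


sigma_y = sigma0 + k / sqrt(d)
d = 194 um = 1.94e-04 m
sigma_y = 43 + 0.81 / sqrt(1.94e-04)
sigma_y = 101.2 MPa


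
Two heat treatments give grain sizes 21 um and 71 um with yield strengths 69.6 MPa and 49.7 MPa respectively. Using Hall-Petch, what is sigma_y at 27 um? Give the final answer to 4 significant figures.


sigma_y = sigma0 + k / sqrt(d)
1/sqrt(d1) = 1/sqrt(2.1e-05) = 218.218;  1/sqrt(d2) = 118.678
k = (sigma1 - sigma2) / (1/sqrt(d1) - 1/sqrt(d2)) = (69.6 - 49.7) / (218.218 - 118.678) = 0.19992 MPa*m^0.5
sigma0 = sigma1 - k/sqrt(d1) = 69.6 - 0.19992*218.218 = 25.9738 MPa
sigma_y(d3) = 25.9738 + 0.19992 / sqrt(2.7e-05) = 64.45 MPa


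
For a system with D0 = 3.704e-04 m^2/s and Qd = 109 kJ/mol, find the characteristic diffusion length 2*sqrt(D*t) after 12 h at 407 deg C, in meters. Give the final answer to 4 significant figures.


Step 1: D = D0 * exp(-Qd/(R*T))
T = 680.15 K
D = 3.704e-04 * exp(-109e3 / (8.314 * 680.15)) = 1.57511e-12 m^2/s
Step 2: L = 2*sqrt(D*t)
t = 12 h = 43200 s
L = 2*sqrt(1.57511e-12 * 43200) = 5.217e-04 m


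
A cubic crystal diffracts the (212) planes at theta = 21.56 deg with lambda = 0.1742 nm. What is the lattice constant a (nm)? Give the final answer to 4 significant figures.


d = lambda / (2*sin(theta))
d = 0.1742 / (2*sin(21.56 deg))
d = 0.237023 nm
a = d * sqrt(h^2+k^2+l^2) = 0.237023 * sqrt(9)
a = 0.7111 nm


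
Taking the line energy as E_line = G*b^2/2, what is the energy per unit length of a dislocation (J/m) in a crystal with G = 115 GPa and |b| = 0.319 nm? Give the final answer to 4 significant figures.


E = G*b^2/2
b = 0.319 nm = 3.19e-10 m
G = 115 GPa = 1.15e+11 Pa
E = 0.5 * 1.15e+11 * (3.19e-10)^2
E = 5.851e-09 J/m


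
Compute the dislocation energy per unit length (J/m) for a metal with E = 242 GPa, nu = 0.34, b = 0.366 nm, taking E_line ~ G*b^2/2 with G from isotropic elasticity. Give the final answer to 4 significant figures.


Step 1: G = E / (2*(1+nu))
G = 242 / (2*(1+0.34)) = 90.2985 GPa = 9.02985e+10 Pa
Step 2: E_line = G*b^2/2
b = 0.366 nm = 3.66e-10 m
E_line = 0.5 * 9.02985e+10 * (3.66e-10)^2 = 6.048e-09 J/m


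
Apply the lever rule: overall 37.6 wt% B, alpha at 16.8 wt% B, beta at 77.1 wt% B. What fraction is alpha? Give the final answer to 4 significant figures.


f_alpha = (C_beta - C0) / (C_beta - C_alpha)
f_alpha = (77.1 - 37.6) / (77.1 - 16.8)
f_alpha = 0.6551


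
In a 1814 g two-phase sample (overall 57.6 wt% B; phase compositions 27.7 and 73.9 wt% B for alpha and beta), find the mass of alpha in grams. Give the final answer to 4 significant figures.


f_alpha = (C_beta - C0) / (C_beta - C_alpha)
f_alpha = (73.9 - 57.6) / (73.9 - 27.7) = 0.352814
m_alpha = f_alpha * m_total = 0.352814 * 1814 = 640 g
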